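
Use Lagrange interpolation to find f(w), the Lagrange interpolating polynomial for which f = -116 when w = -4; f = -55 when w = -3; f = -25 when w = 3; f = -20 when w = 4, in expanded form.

Build the Lagrange basis polynomials:
L_0(w) = (w + 3)(w - 3)(w - 4) / [-56] = -(1/56)w^3 + (1/14)w^2 + (9/56)w - 9/14
L_1(w) = (w + 4)(w - 3)(w - 4) / [42] = (1/42)w^3 - (1/14)w^2 - (8/21)w + 8/7
L_2(w) = (w + 4)(w + 3)(w - 4) / [-42] = -(1/42)w^3 - (1/14)w^2 + (8/21)w + 8/7
L_3(w) = (w + 4)(w + 3)(w - 3) / [56] = (1/56)w^3 + (1/14)w^2 - (9/56)w - 9/14
f(w) = (-116)·L_0 + (-55)·L_1 + (-25)·L_2 + (-20)·L_3
  (-116)·L_0(w) = (29/14)w^3 - (58/7)w^2 - (261/14)w + 522/7
  (-55)·L_1(w) = -(55/42)w^3 + (55/14)w^2 + (440/21)w - 440/7
  (-25)·L_2(w) = (25/42)w^3 + (25/14)w^2 - (200/21)w - 200/7
  (-20)·L_3(w) = -(5/14)w^3 - (10/7)w^2 + (45/14)w + 90/7
Adding term by term: w^3 - 4w^2 - 4w - 4

f(w) = w^3 - 4w^2 - 4w - 4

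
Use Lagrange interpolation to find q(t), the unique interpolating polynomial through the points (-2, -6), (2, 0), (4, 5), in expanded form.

Build the Lagrange basis polynomials:
L_0(t) = (t - 2)(t - 4) / [24] = (1/24)t^2 - (1/4)t + 1/3
L_1(t) = (t + 2)(t - 4) / [-8] = -(1/8)t^2 + (1/4)t + 1
L_2(t) = (t + 2)(t - 2) / [12] = (1/12)t^2 - 1/3
q(t) = (-6)·L_0 + 0·L_1 + 5·L_2
  (-6)·L_0(t) = -(1/4)t^2 + (3/2)t - 2
  0·L_1(t) = 0
  5·L_2(t) = (5/12)t^2 - 5/3
Adding term by term: (1/6)t^2 + (3/2)t - 11/3

q(t) = (1/6)t^2 + (3/2)t - 11/3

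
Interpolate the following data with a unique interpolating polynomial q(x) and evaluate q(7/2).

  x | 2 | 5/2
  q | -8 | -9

Evaluate each Lagrange basis at x = 7/2:
L_0(7/2) = (1)/[(-1/2)] = -2
L_1(7/2) = (3/2)/[(1/2)] = 3
Sum: (-8)·(-2) + (-9)·(3) = -11

-11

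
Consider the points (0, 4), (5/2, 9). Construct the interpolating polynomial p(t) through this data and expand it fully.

p(t) = 2t + 4

Build the Lagrange basis polynomials:
L_0(t) = (t - 5/2) / [-5/2] = -(2/5)t + 1
L_1(t) = t / [5/2] = (2/5)t
p(t) = 4·L_0 + 9·L_1
  4·L_0(t) = -(8/5)t + 4
  9·L_1(t) = (18/5)t
Adding term by term: 2t + 4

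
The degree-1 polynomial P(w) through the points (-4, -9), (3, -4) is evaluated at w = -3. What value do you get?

-58/7

L_0(-3) = (-6)/[(-7)] = 6/7
L_1(-3) = (1)/[(7)] = 1/7
Sum: (-9)·(6/7) + (-4)·(1/7) = -58/7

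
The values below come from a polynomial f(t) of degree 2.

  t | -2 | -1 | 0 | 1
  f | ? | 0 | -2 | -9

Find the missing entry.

The 3 known values determine f uniquely (degree ≤ 2).
Evaluate each Lagrange basis at t = -2:
L_0(-2) = (-2)·(-3)/[(-1)·(-2)] = 3
L_1(-2) = (-1)·(-3)/[(1)·(-1)] = -3
L_2(-2) = (-1)·(-2)/[(2)·(1)] = 1
Sum: 0 + (-2)·(-3) + (-9)·(1) = -3

-3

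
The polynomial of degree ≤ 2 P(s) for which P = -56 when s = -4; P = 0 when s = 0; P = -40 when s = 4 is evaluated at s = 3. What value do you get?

Using Newton's divided-difference form:
P[-4,0] = (0 - (-56)) / (0 - (-4)) = 14
P[0,4] = (-40 - 0) / (4 - 0) = -10
P[-4,0,4] = (-10 - 14) / (4 - (-4)) = -3
P(3) = -56 + 14·(7) + (-3)·(7)·(3) = -21

-21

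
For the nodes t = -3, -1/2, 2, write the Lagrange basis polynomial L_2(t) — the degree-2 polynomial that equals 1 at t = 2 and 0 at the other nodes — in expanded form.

L_2(t) = (t + 3)(t + 1/2) / [(5)·(5/2)]
       = (t^2 + (7/2)t + 3/2) / (25/2)

L_2(t) = (2/25)t^2 + (7/25)t + 3/25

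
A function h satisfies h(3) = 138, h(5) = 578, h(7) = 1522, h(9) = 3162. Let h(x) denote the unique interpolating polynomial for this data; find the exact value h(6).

975

L_0(6) = (1)·(-1)·(-3)/[(-2)·(-4)·(-6)] = -1/16
L_1(6) = (3)·(-1)·(-3)/[(2)·(-2)·(-4)] = 9/16
L_2(6) = (3)·(1)·(-3)/[(4)·(2)·(-2)] = 9/16
L_3(6) = (3)·(1)·(-1)/[(6)·(4)·(2)] = -1/16
Sum: 138·(-1/16) + 578·(9/16) + 1522·(9/16) + 3162·(-1/16) = 975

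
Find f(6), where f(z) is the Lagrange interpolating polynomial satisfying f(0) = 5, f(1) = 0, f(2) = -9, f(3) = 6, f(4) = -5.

L_0(6) = (5)·(4)·(3)·(2)/[(-1)·(-2)·(-3)·(-4)] = 5
L_1(6) = (6)·(4)·(3)·(2)/[(1)·(-1)·(-2)·(-3)] = -24
L_2(6) = (6)·(5)·(3)·(2)/[(2)·(1)·(-1)·(-2)] = 45
L_3(6) = (6)·(5)·(4)·(2)/[(3)·(2)·(1)·(-1)] = -40
L_4(6) = (6)·(5)·(4)·(3)/[(4)·(3)·(2)·(1)] = 15
Sum: 5·(5) + 0 + (-9)·(45) + 6·(-40) + (-5)·(15) = -695

-695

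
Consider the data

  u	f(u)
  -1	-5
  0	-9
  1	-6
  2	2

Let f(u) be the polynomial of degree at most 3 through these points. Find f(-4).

69

Using Newton's divided-difference form:
f[-1,0] = (-9 - (-5)) / (0 - (-1)) = -4
f[0,1] = (-6 - (-9)) / (1 - 0) = 3
f[1,2] = (2 - (-6)) / (2 - 1) = 8
f[-1,0,1] = (3 - (-4)) / (1 - (-1)) = 7/2
f[0,1,2] = (8 - 3) / (2 - 0) = 5/2
f[-1,0,1,2] = (5/2 - 7/2) / (2 - (-1)) = -1/3
f(-4) = -5 + (-4)·(-3) + (7/2)·(-3)·(-4) + (-1/3)·(-3)·(-4)·(-5) = 69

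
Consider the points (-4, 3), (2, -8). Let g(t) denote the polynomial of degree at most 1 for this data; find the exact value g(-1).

-5/2

L_0(-1) = (-3)/[(-6)] = 1/2
L_1(-1) = (3)/[(6)] = 1/2
Sum: 3·(1/2) + (-8)·(1/2) = -5/2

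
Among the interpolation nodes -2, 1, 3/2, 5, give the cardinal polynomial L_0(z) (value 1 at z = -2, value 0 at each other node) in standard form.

L_0(z) = -(2/147)z^3 + (5/49)z^2 - (4/21)z + 5/49

L_0(z) = (z - 1)(z - 3/2)(z - 5) / [(-3)·(-7/2)·(-7)]
       = (z^3 - (15/2)z^2 + 14z - 15/2) / (-147/2)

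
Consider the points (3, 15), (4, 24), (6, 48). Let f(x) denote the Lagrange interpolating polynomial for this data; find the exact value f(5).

35

Evaluate each Lagrange basis at x = 5:
L_0(5) = (1)·(-1)/[(-1)·(-3)] = -1/3
L_1(5) = (2)·(-1)/[(1)·(-2)] = 1
L_2(5) = (2)·(1)/[(3)·(2)] = 1/3
Sum: 15·(-1/3) + 24·(1) + 48·(1/3) = 35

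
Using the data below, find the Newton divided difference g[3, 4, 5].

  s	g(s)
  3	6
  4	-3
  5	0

g[3,4] = (-3 - 6) / (4 - 3) = -9
g[4,5] = (0 - (-3)) / (5 - 4) = 3
g[3,4,5] = (3 - (-9)) / (5 - 3) = 6

6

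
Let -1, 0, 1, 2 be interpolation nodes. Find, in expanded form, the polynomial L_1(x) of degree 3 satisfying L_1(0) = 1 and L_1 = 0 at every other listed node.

L_1(x) = (1/2)x^3 - x^2 - (1/2)x + 1

L_1(x) = (x + 1)(x - 1)(x - 2) / [(1)·(-1)·(-2)]
       = (x^3 - 2x^2 - x + 2) / (2)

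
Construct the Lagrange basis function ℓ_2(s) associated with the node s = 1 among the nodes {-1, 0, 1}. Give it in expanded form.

ℓ_2(s) = (1/2)s^2 + (1/2)s

ℓ_2(s) = (s + 1)s / [(2)·(1)]
       = (s^2 + s) / (2)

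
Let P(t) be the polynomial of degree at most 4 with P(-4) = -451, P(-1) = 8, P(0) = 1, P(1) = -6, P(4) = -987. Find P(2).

Using Newton's divided-difference form:
P[-4,-1] = (8 - (-451)) / (-1 - (-4)) = 153
P[-1,0] = (1 - 8) / (0 - (-1)) = -7
P[0,1] = (-6 - 1) / (1 - 0) = -7
P[1,4] = (-987 - (-6)) / (4 - 1) = -327
P[-4,-1,0] = (-7 - 153) / (0 - (-4)) = -40
P[-1,0,1] = (-7 - (-7)) / (1 - (-1)) = 0
P[0,1,4] = (-327 - (-7)) / (4 - 0) = -80
P[-4,-1,0,1] = (0 - (-40)) / (1 - (-4)) = 8
P[-1,0,1,4] = (-80 - 0) / (4 - (-1)) = -16
P[-4,-1,0,1,4] = (-16 - 8) / (4 - (-4)) = -3
P(2) = -451 + 153·(6) + (-40)·(6)·(3) + 8·(6)·(3)·(2) + (-3)·(6)·(3)·(2)·(1) = -73

-73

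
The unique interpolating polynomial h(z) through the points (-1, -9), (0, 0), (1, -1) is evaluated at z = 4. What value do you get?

-64

Evaluate each Lagrange basis at z = 4:
L_0(4) = (4)·(3)/[(-1)·(-2)] = 6
L_1(4) = (5)·(3)/[(1)·(-1)] = -15
L_2(4) = (5)·(4)/[(2)·(1)] = 10
Sum: (-9)·(6) + 0 + (-1)·(10) = -64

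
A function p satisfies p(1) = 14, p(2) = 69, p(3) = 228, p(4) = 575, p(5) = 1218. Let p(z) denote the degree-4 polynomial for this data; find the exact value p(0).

Using Newton's divided-difference form:
p[1,2] = (69 - 14) / (2 - 1) = 55
p[2,3] = (228 - 69) / (3 - 2) = 159
p[3,4] = (575 - 228) / (4 - 3) = 347
p[4,5] = (1218 - 575) / (5 - 4) = 643
p[1,2,3] = (159 - 55) / (3 - 1) = 52
p[2,3,4] = (347 - 159) / (4 - 2) = 94
p[3,4,5] = (643 - 347) / (5 - 3) = 148
p[1,2,3,4] = (94 - 52) / (4 - 1) = 14
p[2,3,4,5] = (148 - 94) / (5 - 2) = 18
p[1,2,3,4,5] = (18 - 14) / (5 - 1) = 1
p(0) = 14 + 55·(-1) + 52·(-1)·(-2) + 14·(-1)·(-2)·(-3) + 1·(-1)·(-2)·(-3)·(-4) = 3

3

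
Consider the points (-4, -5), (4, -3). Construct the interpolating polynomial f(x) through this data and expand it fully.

Build the Lagrange basis polynomials:
L_0(x) = (x - 4) / [-8] = -(1/8)x + 1/2
L_1(x) = (x + 4) / [8] = (1/8)x + 1/2
f(x) = (-5)·L_0 + (-3)·L_1
  (-5)·L_0(x) = (5/8)x - 5/2
  (-3)·L_1(x) = -(3/8)x - 3/2
Adding term by term: (1/4)x - 4

f(x) = (1/4)x - 4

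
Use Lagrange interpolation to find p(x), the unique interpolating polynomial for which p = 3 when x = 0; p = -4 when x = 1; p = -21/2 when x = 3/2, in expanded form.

Build the Lagrange basis polynomials:
L_0(x) = (x - 1)(x - 3/2) / [3/2] = (2/3)x^2 - (5/3)x + 1
L_1(x) = x(x - 3/2) / [-1/2] = -2x^2 + 3x
L_2(x) = x(x - 1) / [3/4] = (4/3)x^2 - (4/3)x
p(x) = 3·L_0 + (-4)·L_1 + (-21/2)·L_2
  3·L_0(x) = 2x^2 - 5x + 3
  (-4)·L_1(x) = 8x^2 - 12x
  (-21/2)·L_2(x) = -14x^2 + 14x
Adding term by term: -4x^2 - 3x + 3

p(x) = -4x^2 - 3x + 3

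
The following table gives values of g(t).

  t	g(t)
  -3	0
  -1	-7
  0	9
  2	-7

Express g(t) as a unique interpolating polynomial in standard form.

g(t) = -(29/10)t^3 - (51/10)t^2 + (69/5)t + 9

Newton's divided differences:
g[-3,-1] = (-7 - 0) / (-1 - (-3)) = -7/2
g[-1,0] = (9 - (-7)) / (0 - (-1)) = 16
g[0,2] = (-7 - 9) / (2 - 0) = -8
g[-3,-1,0] = (16 - (-7/2)) / (0 - (-3)) = 13/2
g[-1,0,2] = (-8 - 16) / (2 - (-1)) = -8
g[-3,-1,0,2] = (-8 - 13/2) / (2 - (-3)) = -29/10
g(t) = (-7/2)·(t + 3) + (13/2)·(t + 3)(t + 1) + (-29/10)·(t + 3)(t + 1)t
Expanding: g(t) = -(29/10)t^3 - (51/10)t^2 + (69/5)t + 9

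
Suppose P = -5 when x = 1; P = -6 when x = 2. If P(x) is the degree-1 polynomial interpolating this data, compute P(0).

-4

Evaluate each Lagrange basis at x = 0:
L_0(0) = (-2)/[(-1)] = 2
L_1(0) = (-1)/[(1)] = -1
Sum: (-5)·(2) + (-6)·(-1) = -4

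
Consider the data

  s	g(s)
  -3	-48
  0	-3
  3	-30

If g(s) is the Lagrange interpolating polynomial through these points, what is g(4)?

Evaluate each Lagrange basis at s = 4:
L_0(4) = (4)·(1)/[(-3)·(-6)] = 2/9
L_1(4) = (7)·(1)/[(3)·(-3)] = -7/9
L_2(4) = (7)·(4)/[(6)·(3)] = 14/9
Sum: (-48)·(2/9) + (-3)·(-7/9) + (-30)·(14/9) = -55

-55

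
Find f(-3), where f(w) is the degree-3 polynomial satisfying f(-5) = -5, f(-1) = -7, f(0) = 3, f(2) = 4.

Evaluate each Lagrange basis at w = -3:
L_0(-3) = (-2)·(-3)·(-5)/[(-4)·(-5)·(-7)] = 3/14
L_1(-3) = (2)·(-3)·(-5)/[(4)·(-1)·(-3)] = 5/2
L_2(-3) = (2)·(-2)·(-5)/[(5)·(1)·(-2)] = -2
L_3(-3) = (2)·(-2)·(-3)/[(7)·(3)·(2)] = 2/7
Sum: (-5)·(3/14) + (-7)·(5/2) + 3·(-2) + 4·(2/7) = -164/7

-164/7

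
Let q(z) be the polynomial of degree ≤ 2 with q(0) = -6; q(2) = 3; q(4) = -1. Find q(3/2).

63/32

Evaluate each Lagrange basis at z = 3/2:
L_0(3/2) = (-1/2)·(-5/2)/[(-2)·(-4)] = 5/32
L_1(3/2) = (3/2)·(-5/2)/[(2)·(-2)] = 15/16
L_2(3/2) = (3/2)·(-1/2)/[(4)·(2)] = -3/32
Sum: (-6)·(5/32) + 3·(15/16) + (-1)·(-3/32) = 63/32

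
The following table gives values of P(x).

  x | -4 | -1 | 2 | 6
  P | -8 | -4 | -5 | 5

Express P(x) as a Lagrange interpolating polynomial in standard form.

P(x) = (43/630)x^3 - (23/315)x^2 - (293/630)x - 454/105

Build the Lagrange basis polynomials:
L_0(x) = (x + 1)(x - 2)(x - 6) / [-180] = -(1/180)x^3 + (7/180)x^2 - (1/45)x - 1/15
L_1(x) = (x + 4)(x - 2)(x - 6) / [63] = (1/63)x^3 - (4/63)x^2 - (20/63)x + 16/21
L_2(x) = (x + 4)(x + 1)(x - 6) / [-72] = -(1/72)x^3 + (1/72)x^2 + (13/36)x + 1/3
L_3(x) = (x + 4)(x + 1)(x - 2) / [280] = (1/280)x^3 + (3/280)x^2 - (3/140)x - 1/35
P(x) = (-8)·L_0 + (-4)·L_1 + (-5)·L_2 + 5·L_3
  (-8)·L_0(x) = (2/45)x^3 - (14/45)x^2 + (8/45)x + 8/15
  (-4)·L_1(x) = -(4/63)x^3 + (16/63)x^2 + (80/63)x - 64/21
  (-5)·L_2(x) = (5/72)x^3 - (5/72)x^2 - (65/36)x - 5/3
  5·L_3(x) = (1/56)x^3 + (3/56)x^2 - (3/28)x - 1/7
Adding term by term: (43/630)x^3 - (23/315)x^2 - (293/630)x - 454/105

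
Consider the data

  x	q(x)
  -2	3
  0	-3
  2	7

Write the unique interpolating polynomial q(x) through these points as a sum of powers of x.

Newton's divided differences:
q[-2,0] = (-3 - 3) / (0 - (-2)) = -3
q[0,2] = (7 - (-3)) / (2 - 0) = 5
q[-2,0,2] = (5 - (-3)) / (2 - (-2)) = 2
q(x) = 3 + (-3)·(x + 2) + 2·(x + 2)x
Expanding: q(x) = 2x^2 + x - 3

q(x) = 2x^2 + x - 3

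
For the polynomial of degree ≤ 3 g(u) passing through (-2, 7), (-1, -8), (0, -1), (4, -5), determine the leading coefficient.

-21/10

The leading coefficient equals the top divided difference g[-2,-1,0,4].
g[-2,-1] = (-8 - 7) / (-1 - (-2)) = -15
g[-1,0] = (-1 - (-8)) / (0 - (-1)) = 7
g[0,4] = (-5 - (-1)) / (4 - 0) = -1
g[-2,-1,0] = (7 - (-15)) / (0 - (-2)) = 11
g[-1,0,4] = (-1 - 7) / (4 - (-1)) = -8/5
g[-2,-1,0,4] = (-8/5 - 11) / (4 - (-2)) = -21/10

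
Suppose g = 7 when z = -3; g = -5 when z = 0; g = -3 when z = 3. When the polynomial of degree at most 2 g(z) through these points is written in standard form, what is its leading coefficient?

7/9

The leading coefficient equals the top divided difference g[-3,0,3].
g[-3,0] = (-5 - 7) / (0 - (-3)) = -4
g[0,3] = (-3 - (-5)) / (3 - 0) = 2/3
g[-3,0,3] = (2/3 - (-4)) / (3 - (-3)) = 7/9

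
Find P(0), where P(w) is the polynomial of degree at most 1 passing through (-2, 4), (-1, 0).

L_0(0) = (1)/[(-1)] = -1
L_1(0) = (2)/[(1)] = 2
Sum: 4·(-1) + 0 = -4

-4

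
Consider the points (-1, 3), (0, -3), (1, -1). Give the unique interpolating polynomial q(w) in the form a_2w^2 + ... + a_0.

q(w) = 4w^2 - 2w - 3

L_0(w) = w(w - 1) / [2] = (1/2)w^2 - (1/2)w
L_1(w) = (w + 1)(w - 1) / [-1] = -w^2 + 1
L_2(w) = (w + 1)w / [2] = (1/2)w^2 + (1/2)w
q(w) = 3·L_0 + (-3)·L_1 + (-1)·L_2
  3·L_0(w) = (3/2)w^2 - (3/2)w
  (-3)·L_1(w) = 3w^2 - 3
  (-1)·L_2(w) = -(1/2)w^2 - (1/2)w
Adding term by term: 4w^2 - 2w - 3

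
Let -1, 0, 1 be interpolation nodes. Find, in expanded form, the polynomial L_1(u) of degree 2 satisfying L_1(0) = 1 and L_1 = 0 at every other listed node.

L_1(u) = -u^2 + 1

L_1(u) = (u + 1)(u - 1) / [(1)·(-1)]
       = (u^2 - 1) / (-1)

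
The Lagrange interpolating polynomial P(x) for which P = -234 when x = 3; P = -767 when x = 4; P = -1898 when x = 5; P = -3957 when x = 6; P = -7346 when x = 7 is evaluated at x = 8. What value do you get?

-12539

Evaluate each Lagrange basis at x = 8:
L_0(8) = (4)·(3)·(2)·(1)/[(-1)·(-2)·(-3)·(-4)] = 1
L_1(8) = (5)·(3)·(2)·(1)/[(1)·(-1)·(-2)·(-3)] = -5
L_2(8) = (5)·(4)·(2)·(1)/[(2)·(1)·(-1)·(-2)] = 10
L_3(8) = (5)·(4)·(3)·(1)/[(3)·(2)·(1)·(-1)] = -10
L_4(8) = (5)·(4)·(3)·(2)/[(4)·(3)·(2)·(1)] = 5
Sum: (-234)·(1) + (-767)·(-5) + (-1898)·(10) + (-3957)·(-10) + (-7346)·(5) = -12539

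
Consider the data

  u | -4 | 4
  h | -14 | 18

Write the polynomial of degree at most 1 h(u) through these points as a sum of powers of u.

L_0(u) = (u - 4) / [-8] = -(1/8)u + 1/2
L_1(u) = (u + 4) / [8] = (1/8)u + 1/2
h(u) = (-14)·L_0 + 18·L_1
  (-14)·L_0(u) = (7/4)u - 7
  18·L_1(u) = (9/4)u + 9
Adding term by term: 4u + 2

h(u) = 4u + 2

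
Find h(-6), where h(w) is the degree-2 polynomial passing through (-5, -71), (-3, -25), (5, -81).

Using Newton's divided-difference form:
h[-5,-3] = (-25 - (-71)) / (-3 - (-5)) = 23
h[-3,5] = (-81 - (-25)) / (5 - (-3)) = -7
h[-5,-3,5] = (-7 - 23) / (5 - (-5)) = -3
h(-6) = -71 + 23·(-1) + (-3)·(-1)·(-3) = -103

-103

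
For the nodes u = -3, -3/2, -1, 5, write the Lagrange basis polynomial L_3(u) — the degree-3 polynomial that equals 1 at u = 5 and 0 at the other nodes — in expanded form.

L_3(u) = (u + 3)(u + 3/2)(u + 1) / [(8)·(13/2)·(6)]
       = (u^3 + (11/2)u^2 + 9u + 9/2) / (312)

L_3(u) = (1/312)u^3 + (11/624)u^2 + (3/104)u + 3/208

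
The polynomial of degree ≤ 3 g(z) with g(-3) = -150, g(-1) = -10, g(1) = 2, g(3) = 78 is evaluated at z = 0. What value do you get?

Using Newton's divided-difference form:
g[-3,-1] = (-10 - (-150)) / (-1 - (-3)) = 70
g[-1,1] = (2 - (-10)) / (1 - (-1)) = 6
g[1,3] = (78 - 2) / (3 - 1) = 38
g[-3,-1,1] = (6 - 70) / (1 - (-3)) = -16
g[-1,1,3] = (38 - 6) / (3 - (-1)) = 8
g[-3,-1,1,3] = (8 - (-16)) / (3 - (-3)) = 4
g(0) = -150 + 70·(3) + (-16)·(3)·(1) + 4·(3)·(1)·(-1) = 0

0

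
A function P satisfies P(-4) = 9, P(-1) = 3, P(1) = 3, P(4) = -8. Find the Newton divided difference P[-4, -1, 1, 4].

P[-4,-1] = (3 - 9) / (-1 - (-4)) = -2
P[-1,1] = (3 - 3) / (1 - (-1)) = 0
P[1,4] = (-8 - 3) / (4 - 1) = -11/3
P[-4,-1,1] = (0 - (-2)) / (1 - (-4)) = 2/5
P[-1,1,4] = (-11/3 - 0) / (4 - (-1)) = -11/15
P[-4,-1,1,4] = (-11/15 - 2/5) / (4 - (-4)) = -17/120

-17/120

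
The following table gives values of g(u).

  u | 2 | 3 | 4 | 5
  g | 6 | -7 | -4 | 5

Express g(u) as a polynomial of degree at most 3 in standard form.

g(u) = -(5/3)u^3 + 23u^2 - (289/3)u + 120

Newton's divided differences:
g[2,3] = (-7 - 6) / (3 - 2) = -13
g[3,4] = (-4 - (-7)) / (4 - 3) = 3
g[4,5] = (5 - (-4)) / (5 - 4) = 9
g[2,3,4] = (3 - (-13)) / (4 - 2) = 8
g[3,4,5] = (9 - 3) / (5 - 3) = 3
g[2,3,4,5] = (3 - 8) / (5 - 2) = -5/3
g(u) = 6 + (-13)·(u - 2) + 8·(u - 2)(u - 3) + (-5/3)·(u - 2)(u - 3)(u - 4)
Expanding: g(u) = -(5/3)u^3 + 23u^2 - (289/3)u + 120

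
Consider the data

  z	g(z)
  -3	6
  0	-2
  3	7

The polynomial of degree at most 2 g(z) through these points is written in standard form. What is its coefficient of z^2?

L_0(z) = z(z - 3) / [18] = (1/18)z^2 - (1/6)z
L_1(z) = (z + 3)(z - 3) / [-9] = -(1/9)z^2 + 1
L_2(z) = (z + 3)z / [18] = (1/18)z^2 + (1/6)z
g(z) = 6·L_0 + (-2)·L_1 + 7·L_2
Only the coefficient of z^2 is needed; take it from each L_i and combine:
6·(1/18) + (-2)·(-1/9) + 7·(1/18) = 17/18

17/18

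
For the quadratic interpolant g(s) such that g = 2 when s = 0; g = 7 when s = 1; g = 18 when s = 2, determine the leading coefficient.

The leading coefficient equals the top divided difference g[0,1,2].
g[0,1] = (7 - 2) / (1 - 0) = 5
g[1,2] = (18 - 7) / (2 - 1) = 11
g[0,1,2] = (11 - 5) / (2 - 0) = 3

3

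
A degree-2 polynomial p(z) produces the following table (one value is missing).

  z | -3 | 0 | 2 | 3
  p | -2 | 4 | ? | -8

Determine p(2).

The 3 known values determine p uniquely (degree ≤ 2).
Evaluate each Lagrange basis at z = 2:
L_0(2) = (2)·(-1)/[(-3)·(-6)] = -1/9
L_1(2) = (5)·(-1)/[(3)·(-3)] = 5/9
L_2(2) = (5)·(2)/[(6)·(3)] = 5/9
Sum: (-2)·(-1/9) + 4·(5/9) + (-8)·(5/9) = -2

-2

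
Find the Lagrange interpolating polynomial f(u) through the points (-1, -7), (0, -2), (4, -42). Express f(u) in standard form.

L_0(u) = u(u - 4) / [5] = (1/5)u^2 - (4/5)u
L_1(u) = (u + 1)(u - 4) / [-4] = -(1/4)u^2 + (3/4)u + 1
L_2(u) = (u + 1)u / [20] = (1/20)u^2 + (1/20)u
f(u) = (-7)·L_0 + (-2)·L_1 + (-42)·L_2
  (-7)·L_0(u) = -(7/5)u^2 + (28/5)u
  (-2)·L_1(u) = (1/2)u^2 - (3/2)u - 2
  (-42)·L_2(u) = -(21/10)u^2 - (21/10)u
Adding term by term: -3u^2 + 2u - 2

f(u) = -3u^2 + 2u - 2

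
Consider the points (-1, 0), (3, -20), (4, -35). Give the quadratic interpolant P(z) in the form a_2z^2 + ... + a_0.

L_0(z) = (z - 3)(z - 4) / [20] = (1/20)z^2 - (7/20)z + 3/5
L_1(z) = (z + 1)(z - 4) / [-4] = -(1/4)z^2 + (3/4)z + 1
L_2(z) = (z + 1)(z - 3) / [5] = (1/5)z^2 - (2/5)z - 3/5
P(z) = 0·L_0 + (-20)·L_1 + (-35)·L_2
  0·L_0(z) = 0
  (-20)·L_1(z) = 5z^2 - 15z - 20
  (-35)·L_2(z) = -7z^2 + 14z + 21
Adding term by term: -2z^2 - z + 1

P(z) = -2z^2 - z + 1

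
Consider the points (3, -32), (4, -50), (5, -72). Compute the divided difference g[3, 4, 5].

g[3,4] = (-50 - (-32)) / (4 - 3) = -18
g[4,5] = (-72 - (-50)) / (5 - 4) = -22
g[3,4,5] = (-22 - (-18)) / (5 - 3) = -2

-2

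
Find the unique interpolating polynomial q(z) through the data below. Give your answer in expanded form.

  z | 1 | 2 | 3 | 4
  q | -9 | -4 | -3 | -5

q(z) = (1/6)z^3 - 3z^2 + (77/6)z - 19

Build the Lagrange basis polynomials:
L_0(z) = (z - 2)(z - 3)(z - 4) / [-6] = -(1/6)z^3 + (3/2)z^2 - (13/3)z + 4
L_1(z) = (z - 1)(z - 3)(z - 4) / [2] = (1/2)z^3 - 4z^2 + (19/2)z - 6
L_2(z) = (z - 1)(z - 2)(z - 4) / [-2] = -(1/2)z^3 + (7/2)z^2 - 7z + 4
L_3(z) = (z - 1)(z - 2)(z - 3) / [6] = (1/6)z^3 - z^2 + (11/6)z - 1
q(z) = (-9)·L_0 + (-4)·L_1 + (-3)·L_2 + (-5)·L_3
  (-9)·L_0(z) = (3/2)z^3 - (27/2)z^2 + 39z - 36
  (-4)·L_1(z) = -2z^3 + 16z^2 - 38z + 24
  (-3)·L_2(z) = (3/2)z^3 - (21/2)z^2 + 21z - 12
  (-5)·L_3(z) = -(5/6)z^3 + 5z^2 - (55/6)z + 5
Adding term by term: (1/6)z^3 - 3z^2 + (77/6)z - 19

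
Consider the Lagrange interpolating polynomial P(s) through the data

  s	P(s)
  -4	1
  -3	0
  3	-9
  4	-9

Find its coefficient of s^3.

The leading coefficient equals the top divided difference P[-4,-3,3,4].
P[-4,-3] = (0 - 1) / (-3 - (-4)) = -1
P[-3,3] = (-9 - 0) / (3 - (-3)) = -3/2
P[3,4] = (-9 - (-9)) / (4 - 3) = 0
P[-4,-3,3] = (-3/2 - (-1)) / (3 - (-4)) = -1/14
P[-3,3,4] = (0 - (-3/2)) / (4 - (-3)) = 3/14
P[-4,-3,3,4] = (3/14 - (-1/14)) / (4 - (-4)) = 1/28

1/28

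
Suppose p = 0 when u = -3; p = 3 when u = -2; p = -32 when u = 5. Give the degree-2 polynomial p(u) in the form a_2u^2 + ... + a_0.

p(u) = -u^2 - 2u + 3

Build the Lagrange basis polynomials:
L_0(u) = (u + 2)(u - 5) / [8] = (1/8)u^2 - (3/8)u - 5/4
L_1(u) = (u + 3)(u - 5) / [-7] = -(1/7)u^2 + (2/7)u + 15/7
L_2(u) = (u + 3)(u + 2) / [56] = (1/56)u^2 + (5/56)u + 3/28
p(u) = 0·L_0 + 3·L_1 + (-32)·L_2
  0·L_0(u) = 0
  3·L_1(u) = -(3/7)u^2 + (6/7)u + 45/7
  (-32)·L_2(u) = -(4/7)u^2 - (20/7)u - 24/7
Adding term by term: -u^2 - 2u + 3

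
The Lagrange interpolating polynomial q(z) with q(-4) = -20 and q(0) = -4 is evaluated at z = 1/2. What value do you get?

Evaluate each Lagrange basis at z = 1/2:
L_0(1/2) = (1/2)/[(-4)] = -1/8
L_1(1/2) = (9/2)/[(4)] = 9/8
Sum: (-20)·(-1/8) + (-4)·(9/8) = -2

-2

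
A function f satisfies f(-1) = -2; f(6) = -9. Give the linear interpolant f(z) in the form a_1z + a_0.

L_0(z) = (z - 6) / [-7] = -(1/7)z + 6/7
L_1(z) = (z + 1) / [7] = (1/7)z + 1/7
f(z) = (-2)·L_0 + (-9)·L_1
  (-2)·L_0(z) = (2/7)z - 12/7
  (-9)·L_1(z) = -(9/7)z - 9/7
Adding term by term: -z - 3

f(z) = -z - 3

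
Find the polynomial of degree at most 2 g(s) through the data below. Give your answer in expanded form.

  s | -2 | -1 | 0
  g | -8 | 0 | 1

Newton's divided differences:
g[-2,-1] = (0 - (-8)) / (-1 - (-2)) = 8
g[-1,0] = (1 - 0) / (0 - (-1)) = 1
g[-2,-1,0] = (1 - 8) / (0 - (-2)) = -7/2
g(s) = -8 + 8·(s + 2) + (-7/2)·(s + 2)(s + 1)
Expanding: g(s) = -(7/2)s^2 - (5/2)s + 1

g(s) = -(7/2)s^2 - (5/2)s + 1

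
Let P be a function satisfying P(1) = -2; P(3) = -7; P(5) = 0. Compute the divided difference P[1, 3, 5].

P[1,3] = (-7 - (-2)) / (3 - 1) = -5/2
P[3,5] = (0 - (-7)) / (5 - 3) = 7/2
P[1,3,5] = (7/2 - (-5/2)) / (5 - 1) = 3/2

3/2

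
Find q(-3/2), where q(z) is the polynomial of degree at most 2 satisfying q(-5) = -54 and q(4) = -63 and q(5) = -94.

1/4

L_0(-3/2) = (-11/2)·(-13/2)/[(-9)·(-10)] = 143/360
L_1(-3/2) = (7/2)·(-13/2)/[(9)·(-1)] = 91/36
L_2(-3/2) = (7/2)·(-11/2)/[(10)·(1)] = -77/40
Sum: (-54)·(143/360) + (-63)·(91/36) + (-94)·(-77/40) = 1/4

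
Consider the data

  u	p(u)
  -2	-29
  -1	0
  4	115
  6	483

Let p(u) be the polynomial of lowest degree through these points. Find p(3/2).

L_0(3/2) = (5/2)·(-5/2)·(-9/2)/[(-1)·(-6)·(-8)] = -75/128
L_1(3/2) = (7/2)·(-5/2)·(-9/2)/[(1)·(-5)·(-7)] = 9/8
L_2(3/2) = (7/2)·(5/2)·(-9/2)/[(6)·(5)·(-2)] = 21/32
L_3(3/2) = (7/2)·(5/2)·(-5/2)/[(8)·(7)·(2)] = -25/128
Sum: (-29)·(-75/128) + 0 + 115·(21/32) + 483·(-25/128) = -15/8

-15/8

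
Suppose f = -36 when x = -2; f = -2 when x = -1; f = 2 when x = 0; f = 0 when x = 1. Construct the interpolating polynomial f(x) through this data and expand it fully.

f(x) = 4x^3 - 3x^2 - 3x + 2

Build the Lagrange basis polynomials:
L_0(x) = (x + 1)x(x - 1) / [-6] = -(1/6)x^3 + (1/6)x
L_1(x) = (x + 2)x(x - 1) / [2] = (1/2)x^3 + (1/2)x^2 - x
L_2(x) = (x + 2)(x + 1)(x - 1) / [-2] = -(1/2)x^3 - x^2 + (1/2)x + 1
L_3(x) = (x + 2)(x + 1)x / [6] = (1/6)x^3 + (1/2)x^2 + (1/3)x
f(x) = (-36)·L_0 + (-2)·L_1 + 2·L_2 + 0·L_3
  (-36)·L_0(x) = 6x^3 - 6x
  (-2)·L_1(x) = -x^3 - x^2 + 2x
  2·L_2(x) = -x^3 - 2x^2 + x + 2
  0·L_3(x) = 0
Adding term by term: 4x^3 - 3x^2 - 3x + 2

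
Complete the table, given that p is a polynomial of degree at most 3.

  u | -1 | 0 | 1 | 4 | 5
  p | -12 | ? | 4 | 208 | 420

0

The 4 known values determine p uniquely (degree ≤ 3).
Evaluate each Lagrange basis at u = 0:
L_0(0) = (-1)·(-4)·(-5)/[(-2)·(-5)·(-6)] = 1/3
L_1(0) = (1)·(-4)·(-5)/[(2)·(-3)·(-4)] = 5/6
L_2(0) = (1)·(-1)·(-5)/[(5)·(3)·(-1)] = -1/3
L_3(0) = (1)·(-1)·(-4)/[(6)·(4)·(1)] = 1/6
Sum: (-12)·(1/3) + 4·(5/6) + 208·(-1/3) + 420·(1/6) = 0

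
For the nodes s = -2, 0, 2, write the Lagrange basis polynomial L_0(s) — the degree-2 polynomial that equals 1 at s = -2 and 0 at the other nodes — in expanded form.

L_0(s) = s(s - 2) / [(-2)·(-4)]
       = (s^2 - 2s) / (8)

L_0(s) = (1/8)s^2 - (1/4)s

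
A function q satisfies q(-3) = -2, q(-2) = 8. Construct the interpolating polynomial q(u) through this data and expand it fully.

q(u) = 10u + 28

L_0(u) = (u + 2) / [-1] = -u - 2
L_1(u) = (u + 3) / [1] = u + 3
q(u) = (-2)·L_0 + 8·L_1
  (-2)·L_0(u) = 2u + 4
  8·L_1(u) = 8u + 24
Adding term by term: 10u + 28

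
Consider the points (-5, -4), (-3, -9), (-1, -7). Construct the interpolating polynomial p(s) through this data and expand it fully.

Build the Lagrange basis polynomials:
L_0(s) = (s + 3)(s + 1) / [8] = (1/8)s^2 + (1/2)s + 3/8
L_1(s) = (s + 5)(s + 1) / [-4] = -(1/4)s^2 - (3/2)s - 5/4
L_2(s) = (s + 5)(s + 3) / [8] = (1/8)s^2 + s + 15/8
p(s) = (-4)·L_0 + (-9)·L_1 + (-7)·L_2
  (-4)·L_0(s) = -(1/2)s^2 - 2s - 3/2
  (-9)·L_1(s) = (9/4)s^2 + (27/2)s + 45/4
  (-7)·L_2(s) = -(7/8)s^2 - 7s - 105/8
Adding term by term: (7/8)s^2 + (9/2)s - 27/8

p(s) = (7/8)s^2 + (9/2)s - 27/8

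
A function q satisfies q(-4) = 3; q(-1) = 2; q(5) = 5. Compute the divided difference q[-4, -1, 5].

q[-4,-1] = (2 - 3) / (-1 - (-4)) = -1/3
q[-1,5] = (5 - 2) / (5 - (-1)) = 1/2
q[-4,-1,5] = (1/2 - (-1/3)) / (5 - (-4)) = 5/54

5/54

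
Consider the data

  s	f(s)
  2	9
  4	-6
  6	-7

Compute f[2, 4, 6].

f[2,4] = (-6 - 9) / (4 - 2) = -15/2
f[4,6] = (-7 - (-6)) / (6 - 4) = -1/2
f[2,4,6] = (-1/2 - (-15/2)) / (6 - 2) = 7/4

7/4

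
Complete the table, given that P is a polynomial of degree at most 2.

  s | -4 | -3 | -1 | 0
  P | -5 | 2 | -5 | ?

The 3 known values determine P uniquely (degree ≤ 2).
Evaluate each Lagrange basis at s = 0:
L_0(0) = (3)·(1)/[(-1)·(-3)] = 1
L_1(0) = (4)·(1)/[(1)·(-2)] = -2
L_2(0) = (4)·(3)/[(3)·(2)] = 2
Sum: (-5)·(1) + 2·(-2) + (-5)·(2) = -19

-19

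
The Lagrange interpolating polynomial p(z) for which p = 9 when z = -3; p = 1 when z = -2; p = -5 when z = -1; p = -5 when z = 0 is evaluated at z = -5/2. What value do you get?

5

Evaluate each Lagrange basis at z = -5/2:
L_0(-5/2) = (-1/2)·(-3/2)·(-5/2)/[(-1)·(-2)·(-3)] = 5/16
L_1(-5/2) = (1/2)·(-3/2)·(-5/2)/[(1)·(-1)·(-2)] = 15/16
L_2(-5/2) = (1/2)·(-1/2)·(-5/2)/[(2)·(1)·(-1)] = -5/16
L_3(-5/2) = (1/2)·(-1/2)·(-3/2)/[(3)·(2)·(1)] = 1/16
Sum: 9·(5/16) + 1·(15/16) + (-5)·(-5/16) + (-5)·(1/16) = 5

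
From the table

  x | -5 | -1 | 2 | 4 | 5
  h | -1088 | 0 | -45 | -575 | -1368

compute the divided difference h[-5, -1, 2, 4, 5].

-2

h[-5,-1] = (0 - (-1088)) / (-1 - (-5)) = 272
h[-1,2] = (-45 - 0) / (2 - (-1)) = -15
h[2,4] = (-575 - (-45)) / (4 - 2) = -265
h[4,5] = (-1368 - (-575)) / (5 - 4) = -793
h[-5,-1,2] = (-15 - 272) / (2 - (-5)) = -41
h[-1,2,4] = (-265 - (-15)) / (4 - (-1)) = -50
h[2,4,5] = (-793 - (-265)) / (5 - 2) = -176
h[-5,-1,2,4] = (-50 - (-41)) / (4 - (-5)) = -1
h[-1,2,4,5] = (-176 - (-50)) / (5 - (-1)) = -21
h[-5,-1,2,4,5] = (-21 - (-1)) / (5 - (-5)) = -2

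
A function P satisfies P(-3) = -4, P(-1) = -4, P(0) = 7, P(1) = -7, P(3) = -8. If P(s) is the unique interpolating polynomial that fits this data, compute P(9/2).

75481/256

Evaluate each Lagrange basis at s = 9/2:
L_0(9/2) = (11/2)·(9/2)·(7/2)·(3/2)/[(-2)·(-3)·(-4)·(-6)] = 231/256
L_1(9/2) = (15/2)·(9/2)·(7/2)·(3/2)/[(2)·(-1)·(-2)·(-4)] = -2835/256
L_2(9/2) = (15/2)·(11/2)·(7/2)·(3/2)/[(3)·(1)·(-1)·(-3)] = 385/16
L_3(9/2) = (15/2)·(11/2)·(9/2)·(3/2)/[(4)·(2)·(1)·(-2)] = -4455/256
L_4(9/2) = (15/2)·(11/2)·(9/2)·(7/2)/[(6)·(4)·(3)·(2)] = 1155/256
Sum: (-4)·(231/256) + (-4)·(-2835/256) + 7·(385/16) + (-7)·(-4455/256) + (-8)·(1155/256) = 75481/256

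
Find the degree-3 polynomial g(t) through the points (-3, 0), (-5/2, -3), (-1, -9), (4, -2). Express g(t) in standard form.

L_0(t) = (t + 5/2)(t + 1)(t - 4) / [-7] = -(1/7)t^3 + (1/14)t^2 + (23/14)t + 10/7
L_1(t) = (t + 3)(t + 1)(t - 4) / [39/8] = (8/39)t^3 - (8/3)t - 32/13
L_2(t) = (t + 3)(t + 5/2)(t - 4) / [-15] = -(1/15)t^3 - (1/10)t^2 + (29/30)t + 2
L_3(t) = (t + 3)(t + 5/2)(t + 1) / [455/2] = (2/455)t^3 + (1/35)t^2 + (2/35)t + 3/91
g(t) = 0·L_0 + (-3)·L_1 + (-9)·L_2 + (-2)·L_3
  0·L_0(t) = 0
  (-3)·L_1(t) = -(8/13)t^3 + 8t + 96/13
  (-9)·L_2(t) = (3/5)t^3 + (9/10)t^2 - (87/10)t - 18
  (-2)·L_3(t) = -(4/455)t^3 - (2/35)t^2 - (4/35)t - 6/91
Adding term by term: -(11/455)t^3 + (59/70)t^2 - (57/70)t - 972/91

g(t) = -(11/455)t^3 + (59/70)t^2 - (57/70)t - 972/91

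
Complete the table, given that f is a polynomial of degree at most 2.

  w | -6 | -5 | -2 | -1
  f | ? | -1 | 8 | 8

The 3 known values determine f uniquely (degree ≤ 2).
Evaluate each Lagrange basis at w = -6:
L_0(-6) = (-4)·(-5)/[(-3)·(-4)] = 5/3
L_1(-6) = (-1)·(-5)/[(3)·(-1)] = -5/3
L_2(-6) = (-1)·(-4)/[(4)·(1)] = 1
Sum: (-1)·(5/3) + 8·(-5/3) + 8·(1) = -7

-7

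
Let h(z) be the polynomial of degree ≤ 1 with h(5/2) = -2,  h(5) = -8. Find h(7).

Evaluate each Lagrange basis at z = 7:
L_0(7) = (2)/[(-5/2)] = -4/5
L_1(7) = (9/2)/[(5/2)] = 9/5
Sum: (-2)·(-4/5) + (-8)·(9/5) = -64/5

-64/5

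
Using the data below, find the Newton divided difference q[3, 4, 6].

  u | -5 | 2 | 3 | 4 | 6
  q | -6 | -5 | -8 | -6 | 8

5/3

q[3,4] = (-6 - (-8)) / (4 - 3) = 2
q[4,6] = (8 - (-6)) / (6 - 4) = 7
q[3,4,6] = (7 - 2) / (6 - 3) = 5/3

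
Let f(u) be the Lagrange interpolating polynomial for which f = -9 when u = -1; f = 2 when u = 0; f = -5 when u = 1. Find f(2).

Evaluate each Lagrange basis at u = 2:
L_0(2) = (2)·(1)/[(-1)·(-2)] = 1
L_1(2) = (3)·(1)/[(1)·(-1)] = -3
L_2(2) = (3)·(2)/[(2)·(1)] = 3
Sum: (-9)·(1) + 2·(-3) + (-5)·(3) = -30

-30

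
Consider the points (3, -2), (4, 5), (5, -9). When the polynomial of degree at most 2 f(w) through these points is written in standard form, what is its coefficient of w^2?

-21/2

Build the Lagrange basis polynomials:
L_0(w) = (w - 4)(w - 5) / [2] = (1/2)w^2 - (9/2)w + 10
L_1(w) = (w - 3)(w - 5) / [-1] = -w^2 + 8w - 15
L_2(w) = (w - 3)(w - 4) / [2] = (1/2)w^2 - (7/2)w + 6
f(w) = (-2)·L_0 + 5·L_1 + (-9)·L_2
Only the coefficient of w^2 is needed; take it from each L_i and combine:
(-2)·(1/2) + 5·(-1) + (-9)·(1/2) = -21/2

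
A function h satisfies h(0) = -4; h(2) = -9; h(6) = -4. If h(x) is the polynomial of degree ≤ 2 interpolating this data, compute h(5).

-57/8

Using Newton's divided-difference form:
h[0,2] = (-9 - (-4)) / (2 - 0) = -5/2
h[2,6] = (-4 - (-9)) / (6 - 2) = 5/4
h[0,2,6] = (5/4 - (-5/2)) / (6 - 0) = 5/8
h(5) = -4 + (-5/2)·(5) + (5/8)·(5)·(3) = -57/8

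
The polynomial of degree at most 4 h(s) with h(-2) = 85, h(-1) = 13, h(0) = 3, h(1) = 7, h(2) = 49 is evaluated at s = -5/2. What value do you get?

2863/16

Using Newton's divided-difference form:
h[-2,-1] = (13 - 85) / (-1 - (-2)) = -72
h[-1,0] = (3 - 13) / (0 - (-1)) = -10
h[0,1] = (7 - 3) / (1 - 0) = 4
h[1,2] = (49 - 7) / (2 - 1) = 42
h[-2,-1,0] = (-10 - (-72)) / (0 - (-2)) = 31
h[-1,0,1] = (4 - (-10)) / (1 - (-1)) = 7
h[0,1,2] = (42 - 4) / (2 - 0) = 19
h[-2,-1,0,1] = (7 - 31) / (1 - (-2)) = -8
h[-1,0,1,2] = (19 - 7) / (2 - (-1)) = 4
h[-2,-1,0,1,2] = (4 - (-8)) / (2 - (-2)) = 3
h(-5/2) = 85 + (-72)·(-1/2) + 31·(-1/2)·(-3/2) + (-8)·(-1/2)·(-3/2)·(-5/2) + 3·(-1/2)·(-3/2)·(-5/2)·(-7/2) = 2863/16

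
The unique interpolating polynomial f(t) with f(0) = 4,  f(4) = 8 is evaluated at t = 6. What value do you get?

10

L_0(6) = (2)/[(-4)] = -1/2
L_1(6) = (6)/[(4)] = 3/2
Sum: 4·(-1/2) + 8·(3/2) = 10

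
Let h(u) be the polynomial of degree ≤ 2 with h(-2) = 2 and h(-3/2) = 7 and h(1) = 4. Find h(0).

54/5

Using Newton's divided-difference form:
h[-2,-3/2] = (7 - 2) / (-3/2 - (-2)) = 10
h[-3/2,1] = (4 - 7) / (1 - (-3/2)) = -6/5
h[-2,-3/2,1] = (-6/5 - 10) / (1 - (-2)) = -56/15
h(0) = 2 + 10·(2) + (-56/15)·(2)·(3/2) = 54/5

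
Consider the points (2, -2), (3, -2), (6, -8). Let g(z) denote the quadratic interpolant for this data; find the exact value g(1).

-3

L_0(1) = (-2)·(-5)/[(-1)·(-4)] = 5/2
L_1(1) = (-1)·(-5)/[(1)·(-3)] = -5/3
L_2(1) = (-1)·(-2)/[(4)·(3)] = 1/6
Sum: (-2)·(5/2) + (-2)·(-5/3) + (-8)·(1/6) = -3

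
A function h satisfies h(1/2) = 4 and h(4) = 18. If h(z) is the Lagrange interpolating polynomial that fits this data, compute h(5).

L_0(5) = (1)/[(-7/2)] = -2/7
L_1(5) = (9/2)/[(7/2)] = 9/7
Sum: 4·(-2/7) + 18·(9/7) = 22

22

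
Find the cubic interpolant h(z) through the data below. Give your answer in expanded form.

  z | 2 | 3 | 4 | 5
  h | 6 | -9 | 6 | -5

Newton's divided differences:
h[2,3] = (-9 - 6) / (3 - 2) = -15
h[3,4] = (6 - (-9)) / (4 - 3) = 15
h[4,5] = (-5 - 6) / (5 - 4) = -11
h[2,3,4] = (15 - (-15)) / (4 - 2) = 15
h[3,4,5] = (-11 - 15) / (5 - 3) = -13
h[2,3,4,5] = (-13 - 15) / (5 - 2) = -28/3
h(z) = 6 + (-15)·(z - 2) + 15·(z - 2)(z - 3) + (-28/3)·(z - 2)(z - 3)(z - 4)
Expanding: h(z) = -(28/3)z^3 + 99z^2 - (998/3)z + 350

h(z) = -(28/3)z^3 + 99z^2 - (998/3)z + 350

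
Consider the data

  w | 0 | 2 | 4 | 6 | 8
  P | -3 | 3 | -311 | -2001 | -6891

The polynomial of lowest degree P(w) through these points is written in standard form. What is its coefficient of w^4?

The leading coefficient equals the top divided difference P[0,2,4,6,8].
P[0,2] = (3 - (-3)) / (2 - 0) = 3
P[2,4] = (-311 - 3) / (4 - 2) = -157
P[4,6] = (-2001 - (-311)) / (6 - 4) = -845
P[6,8] = (-6891 - (-2001)) / (8 - 6) = -2445
P[0,2,4] = (-157 - 3) / (4 - 0) = -40
P[2,4,6] = (-845 - (-157)) / (6 - 2) = -172
P[4,6,8] = (-2445 - (-845)) / (8 - 4) = -400
P[0,2,4,6] = (-172 - (-40)) / (6 - 0) = -22
P[2,4,6,8] = (-400 - (-172)) / (8 - 2) = -38
P[0,2,4,6,8] = (-38 - (-22)) / (8 - 0) = -2

-2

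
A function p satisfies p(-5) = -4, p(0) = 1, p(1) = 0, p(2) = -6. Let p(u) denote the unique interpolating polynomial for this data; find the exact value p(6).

-820/7

Using Newton's divided-difference form:
p[-5,0] = (1 - (-4)) / (0 - (-5)) = 1
p[0,1] = (0 - 1) / (1 - 0) = -1
p[1,2] = (-6 - 0) / (2 - 1) = -6
p[-5,0,1] = (-1 - 1) / (1 - (-5)) = -1/3
p[0,1,2] = (-6 - (-1)) / (2 - 0) = -5/2
p[-5,0,1,2] = (-5/2 - (-1/3)) / (2 - (-5)) = -13/42
p(6) = -4 + 1·(11) + (-1/3)·(11)·(6) + (-13/42)·(11)·(6)·(5) = -820/7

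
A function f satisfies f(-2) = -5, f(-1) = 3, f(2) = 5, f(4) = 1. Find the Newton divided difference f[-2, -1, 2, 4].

13/60

f[-2,-1] = (3 - (-5)) / (-1 - (-2)) = 8
f[-1,2] = (5 - 3) / (2 - (-1)) = 2/3
f[2,4] = (1 - 5) / (4 - 2) = -2
f[-2,-1,2] = (2/3 - 8) / (2 - (-2)) = -11/6
f[-1,2,4] = (-2 - 2/3) / (4 - (-1)) = -8/15
f[-2,-1,2,4] = (-8/15 - (-11/6)) / (4 - (-2)) = 13/60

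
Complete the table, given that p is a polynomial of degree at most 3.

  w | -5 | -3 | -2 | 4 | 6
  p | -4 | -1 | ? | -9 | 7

-53/21

The 4 known values determine p uniquely (degree ≤ 3).
Evaluate each Lagrange basis at w = -2:
L_0(-2) = (1)·(-6)·(-8)/[(-2)·(-9)·(-11)] = -8/33
L_1(-2) = (3)·(-6)·(-8)/[(2)·(-7)·(-9)] = 8/7
L_2(-2) = (3)·(1)·(-8)/[(9)·(7)·(-2)] = 4/21
L_3(-2) = (3)·(1)·(-6)/[(11)·(9)·(2)] = -1/11
Sum: (-4)·(-8/33) + (-1)·(8/7) + (-9)·(4/21) + 7·(-1/11) = -53/21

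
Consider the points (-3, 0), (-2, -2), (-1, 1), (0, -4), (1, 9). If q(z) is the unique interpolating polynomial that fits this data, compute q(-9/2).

Evaluate each Lagrange basis at z = -9/2:
L_0(-9/2) = (-5/2)·(-7/2)·(-9/2)·(-11/2)/[(-1)·(-2)·(-3)·(-4)] = 1155/128
L_1(-9/2) = (-3/2)·(-7/2)·(-9/2)·(-11/2)/[(1)·(-1)·(-2)·(-3)] = -693/32
L_2(-9/2) = (-3/2)·(-5/2)·(-9/2)·(-11/2)/[(2)·(1)·(-1)·(-2)] = 1485/64
L_3(-9/2) = (-3/2)·(-5/2)·(-7/2)·(-11/2)/[(3)·(2)·(1)·(-1)] = -385/32
L_4(-9/2) = (-3/2)·(-5/2)·(-7/2)·(-9/2)/[(4)·(3)·(2)·(1)] = 315/128
Sum: 0 + (-2)·(-693/32) + 1·(1485/64) + (-4)·(-385/32) + 9·(315/128) = 17509/128

17509/128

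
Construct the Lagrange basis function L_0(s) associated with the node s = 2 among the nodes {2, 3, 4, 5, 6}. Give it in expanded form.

L_0(s) = (1/24)s^4 - (3/4)s^3 + (119/24)s^2 - (57/4)s + 15

L_0(s) = (s - 3)(s - 4)(s - 5)(s - 6) / [(-1)·(-2)·(-3)·(-4)]
       = (s^4 - 18s^3 + 119s^2 - 342s + 360) / (24)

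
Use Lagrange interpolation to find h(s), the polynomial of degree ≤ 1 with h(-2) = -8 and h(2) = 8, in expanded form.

Build the Lagrange basis polynomials:
L_0(s) = (s - 2) / [-4] = -(1/4)s + 1/2
L_1(s) = (s + 2) / [4] = (1/4)s + 1/2
h(s) = (-8)·L_0 + 8·L_1
  (-8)·L_0(s) = 2s - 4
  8·L_1(s) = 2s + 4
Adding term by term: 4s

h(s) = 4s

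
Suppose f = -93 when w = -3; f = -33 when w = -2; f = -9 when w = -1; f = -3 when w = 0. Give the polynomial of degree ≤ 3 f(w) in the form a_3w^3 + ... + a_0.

Build the Lagrange basis polynomials:
L_0(w) = (w + 2)(w + 1)w / [-6] = -(1/6)w^3 - (1/2)w^2 - (1/3)w
L_1(w) = (w + 3)(w + 1)w / [2] = (1/2)w^3 + 2w^2 + (3/2)w
L_2(w) = (w + 3)(w + 2)w / [-2] = -(1/2)w^3 - (5/2)w^2 - 3w
L_3(w) = (w + 3)(w + 2)(w + 1) / [6] = (1/6)w^3 + w^2 + (11/6)w + 1
f(w) = (-93)·L_0 + (-33)·L_1 + (-9)·L_2 + (-3)·L_3
  (-93)·L_0(w) = (31/2)w^3 + (93/2)w^2 + 31w
  (-33)·L_1(w) = -(33/2)w^3 - 66w^2 - (99/2)w
  (-9)·L_2(w) = (9/2)w^3 + (45/2)w^2 + 27w
  (-3)·L_3(w) = -(1/2)w^3 - 3w^2 - (11/2)w - 3
Adding term by term: 3w^3 + 3w - 3

f(w) = 3w^3 + 3w - 3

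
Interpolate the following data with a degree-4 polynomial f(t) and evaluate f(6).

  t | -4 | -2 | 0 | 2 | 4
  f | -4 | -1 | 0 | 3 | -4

-49

Evaluate each Lagrange basis at t = 6:
L_0(6) = (8)·(6)·(4)·(2)/[(-2)·(-4)·(-6)·(-8)] = 1
L_1(6) = (10)·(6)·(4)·(2)/[(2)·(-2)·(-4)·(-6)] = -5
L_2(6) = (10)·(8)·(4)·(2)/[(4)·(2)·(-2)·(-4)] = 10
L_3(6) = (10)·(8)·(6)·(2)/[(6)·(4)·(2)·(-2)] = -10
L_4(6) = (10)·(8)·(6)·(4)/[(8)·(6)·(4)·(2)] = 5
Sum: (-4)·(1) + (-1)·(-5) + 0 + 3·(-10) + (-4)·(5) = -49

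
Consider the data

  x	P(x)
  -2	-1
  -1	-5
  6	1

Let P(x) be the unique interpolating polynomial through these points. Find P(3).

-62/7

L_0(3) = (4)·(-3)/[(-1)·(-8)] = -3/2
L_1(3) = (5)·(-3)/[(1)·(-7)] = 15/7
L_2(3) = (5)·(4)/[(8)·(7)] = 5/14
Sum: (-1)·(-3/2) + (-5)·(15/7) + 1·(5/14) = -62/7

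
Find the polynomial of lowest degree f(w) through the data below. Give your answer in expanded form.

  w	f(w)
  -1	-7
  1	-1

Build the Lagrange basis polynomials:
L_0(w) = (w - 1) / [-2] = -(1/2)w + 1/2
L_1(w) = (w + 1) / [2] = (1/2)w + 1/2
f(w) = (-7)·L_0 + (-1)·L_1
  (-7)·L_0(w) = (7/2)w - 7/2
  (-1)·L_1(w) = -(1/2)w - 1/2
Adding term by term: 3w - 4

f(w) = 3w - 4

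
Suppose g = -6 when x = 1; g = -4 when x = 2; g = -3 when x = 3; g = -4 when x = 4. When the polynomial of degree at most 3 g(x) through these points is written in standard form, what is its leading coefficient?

-1/6

L_0(x) = (x - 2)(x - 3)(x - 4) / [-6] = -(1/6)x^3 + (3/2)x^2 - (13/3)x + 4
L_1(x) = (x - 1)(x - 3)(x - 4) / [2] = (1/2)x^3 - 4x^2 + (19/2)x - 6
L_2(x) = (x - 1)(x - 2)(x - 4) / [-2] = -(1/2)x^3 + (7/2)x^2 - 7x + 4
L_3(x) = (x - 1)(x - 2)(x - 3) / [6] = (1/6)x^3 - x^2 + (11/6)x - 1
g(x) = (-6)·L_0 + (-4)·L_1 + (-3)·L_2 + (-4)·L_3
Only the coefficient of x^3 is needed; take it from each L_i and combine:
(-6)·(-1/6) + (-4)·(1/2) + (-3)·(-1/2) + (-4)·(1/6) = -1/6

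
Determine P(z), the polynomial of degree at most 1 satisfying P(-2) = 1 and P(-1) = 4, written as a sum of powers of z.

P(z) = 3z + 7

Build the Lagrange basis polynomials:
L_0(z) = (z + 1) / [-1] = -z - 1
L_1(z) = (z + 2) / [1] = z + 2
P(z) = 1·L_0 + 4·L_1
  1·L_0(z) = -z - 1
  4·L_1(z) = 4z + 8
Adding term by term: 3z + 7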